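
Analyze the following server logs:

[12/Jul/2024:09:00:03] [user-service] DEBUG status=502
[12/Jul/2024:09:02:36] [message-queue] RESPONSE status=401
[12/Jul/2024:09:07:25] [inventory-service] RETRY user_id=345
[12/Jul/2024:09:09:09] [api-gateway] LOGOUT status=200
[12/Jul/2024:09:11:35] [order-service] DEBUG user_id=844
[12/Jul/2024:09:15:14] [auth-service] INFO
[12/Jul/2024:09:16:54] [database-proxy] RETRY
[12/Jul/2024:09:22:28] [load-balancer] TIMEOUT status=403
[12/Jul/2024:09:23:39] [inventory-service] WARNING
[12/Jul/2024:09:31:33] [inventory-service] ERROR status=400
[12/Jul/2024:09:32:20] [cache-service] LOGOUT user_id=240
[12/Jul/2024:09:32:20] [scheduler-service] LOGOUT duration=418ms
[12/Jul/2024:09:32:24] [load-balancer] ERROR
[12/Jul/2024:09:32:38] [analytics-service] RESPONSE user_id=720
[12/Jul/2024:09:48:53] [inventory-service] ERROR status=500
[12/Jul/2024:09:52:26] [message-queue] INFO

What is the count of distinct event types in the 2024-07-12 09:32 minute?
3

To count unique event types:

1. Filter events in the minute starting at 2024-07-12 09:32
2. Extract event types from matching entries
3. Count unique types: 3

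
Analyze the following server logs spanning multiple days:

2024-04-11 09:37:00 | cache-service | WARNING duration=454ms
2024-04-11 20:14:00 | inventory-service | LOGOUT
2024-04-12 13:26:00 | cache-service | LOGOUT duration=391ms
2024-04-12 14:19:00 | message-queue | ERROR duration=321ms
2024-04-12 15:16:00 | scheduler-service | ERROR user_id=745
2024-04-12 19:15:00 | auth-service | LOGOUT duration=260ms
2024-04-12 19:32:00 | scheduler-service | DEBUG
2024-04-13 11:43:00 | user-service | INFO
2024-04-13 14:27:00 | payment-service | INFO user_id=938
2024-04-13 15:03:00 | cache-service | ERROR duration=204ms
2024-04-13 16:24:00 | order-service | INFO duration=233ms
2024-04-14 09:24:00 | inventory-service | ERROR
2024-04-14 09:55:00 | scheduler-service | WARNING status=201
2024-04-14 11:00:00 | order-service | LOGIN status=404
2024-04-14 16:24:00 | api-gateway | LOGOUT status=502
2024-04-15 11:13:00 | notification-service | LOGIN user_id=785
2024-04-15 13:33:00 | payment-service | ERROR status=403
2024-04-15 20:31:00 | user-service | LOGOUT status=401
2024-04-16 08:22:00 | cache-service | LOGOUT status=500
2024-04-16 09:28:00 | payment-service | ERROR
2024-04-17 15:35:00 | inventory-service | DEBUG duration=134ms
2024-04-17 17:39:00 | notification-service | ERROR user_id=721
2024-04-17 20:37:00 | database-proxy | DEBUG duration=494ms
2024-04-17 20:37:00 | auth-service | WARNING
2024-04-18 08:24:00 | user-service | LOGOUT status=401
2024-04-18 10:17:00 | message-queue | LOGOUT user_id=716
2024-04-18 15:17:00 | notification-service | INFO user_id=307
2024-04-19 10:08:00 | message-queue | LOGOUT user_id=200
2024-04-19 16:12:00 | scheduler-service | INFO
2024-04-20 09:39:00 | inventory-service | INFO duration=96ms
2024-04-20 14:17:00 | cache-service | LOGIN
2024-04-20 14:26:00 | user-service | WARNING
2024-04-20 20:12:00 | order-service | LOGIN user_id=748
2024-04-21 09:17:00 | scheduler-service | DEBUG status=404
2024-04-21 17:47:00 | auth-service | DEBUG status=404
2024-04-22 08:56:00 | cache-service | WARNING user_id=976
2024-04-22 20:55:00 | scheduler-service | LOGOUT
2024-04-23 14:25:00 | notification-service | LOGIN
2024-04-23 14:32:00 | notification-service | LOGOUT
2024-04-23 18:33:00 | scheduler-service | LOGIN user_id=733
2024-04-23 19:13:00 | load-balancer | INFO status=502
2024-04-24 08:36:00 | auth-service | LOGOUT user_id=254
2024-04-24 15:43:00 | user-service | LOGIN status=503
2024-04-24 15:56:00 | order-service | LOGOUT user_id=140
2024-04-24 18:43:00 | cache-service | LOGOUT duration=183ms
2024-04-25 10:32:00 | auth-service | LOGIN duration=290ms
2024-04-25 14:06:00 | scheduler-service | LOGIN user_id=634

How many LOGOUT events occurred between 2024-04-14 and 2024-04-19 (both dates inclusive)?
6

To filter by date range:

1. Date range: 2024-04-14 through 2024-04-19, both dates inclusive
2. Filter for LOGOUT events whose date falls in this range
3. Count matching events: 6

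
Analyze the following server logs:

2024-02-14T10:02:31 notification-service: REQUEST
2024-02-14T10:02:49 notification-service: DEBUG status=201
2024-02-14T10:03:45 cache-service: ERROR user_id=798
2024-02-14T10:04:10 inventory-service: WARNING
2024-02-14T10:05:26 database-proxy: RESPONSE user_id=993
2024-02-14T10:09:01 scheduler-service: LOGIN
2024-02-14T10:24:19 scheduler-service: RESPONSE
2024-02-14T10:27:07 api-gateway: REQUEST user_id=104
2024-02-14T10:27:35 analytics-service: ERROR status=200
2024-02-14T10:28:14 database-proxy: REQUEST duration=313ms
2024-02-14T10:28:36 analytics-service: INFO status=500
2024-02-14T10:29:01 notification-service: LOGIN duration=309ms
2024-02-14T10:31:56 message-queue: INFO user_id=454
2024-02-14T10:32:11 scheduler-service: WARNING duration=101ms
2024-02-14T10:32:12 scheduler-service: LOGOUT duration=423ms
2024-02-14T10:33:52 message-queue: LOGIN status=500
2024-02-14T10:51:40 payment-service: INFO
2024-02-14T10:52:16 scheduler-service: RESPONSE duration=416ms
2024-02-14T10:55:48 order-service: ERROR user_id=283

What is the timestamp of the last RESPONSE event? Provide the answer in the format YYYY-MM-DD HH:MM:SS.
2024-02-14 10:52:16

To find the last event:

1. Filter for all RESPONSE events
2. Sort by timestamp
3. Select the last one
4. Timestamp: 2024-02-14 10:52:16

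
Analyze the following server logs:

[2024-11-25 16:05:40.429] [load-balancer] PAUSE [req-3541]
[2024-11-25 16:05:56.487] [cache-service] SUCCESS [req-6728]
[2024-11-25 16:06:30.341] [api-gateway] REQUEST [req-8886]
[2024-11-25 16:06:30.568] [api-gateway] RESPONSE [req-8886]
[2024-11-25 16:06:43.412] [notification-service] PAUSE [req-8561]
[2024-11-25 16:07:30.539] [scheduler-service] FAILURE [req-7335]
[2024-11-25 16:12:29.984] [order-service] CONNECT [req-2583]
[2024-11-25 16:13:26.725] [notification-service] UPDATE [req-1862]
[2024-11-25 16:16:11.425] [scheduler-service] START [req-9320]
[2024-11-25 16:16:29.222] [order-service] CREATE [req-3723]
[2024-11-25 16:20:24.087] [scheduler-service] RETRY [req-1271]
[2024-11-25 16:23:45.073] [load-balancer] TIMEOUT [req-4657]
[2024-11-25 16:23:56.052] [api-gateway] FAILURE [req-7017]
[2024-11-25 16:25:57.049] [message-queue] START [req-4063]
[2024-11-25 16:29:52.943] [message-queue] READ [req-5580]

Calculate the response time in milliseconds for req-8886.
227

To calculate latency:

1. Find REQUEST with id req-8886: 2024-11-25 16:06:30.341
2. Find RESPONSE with id req-8886: 2024-11-25 16:06:30.568
3. Latency: 2024-11-25 16:06:30.568 - 2024-11-25 16:06:30.341 = 227ms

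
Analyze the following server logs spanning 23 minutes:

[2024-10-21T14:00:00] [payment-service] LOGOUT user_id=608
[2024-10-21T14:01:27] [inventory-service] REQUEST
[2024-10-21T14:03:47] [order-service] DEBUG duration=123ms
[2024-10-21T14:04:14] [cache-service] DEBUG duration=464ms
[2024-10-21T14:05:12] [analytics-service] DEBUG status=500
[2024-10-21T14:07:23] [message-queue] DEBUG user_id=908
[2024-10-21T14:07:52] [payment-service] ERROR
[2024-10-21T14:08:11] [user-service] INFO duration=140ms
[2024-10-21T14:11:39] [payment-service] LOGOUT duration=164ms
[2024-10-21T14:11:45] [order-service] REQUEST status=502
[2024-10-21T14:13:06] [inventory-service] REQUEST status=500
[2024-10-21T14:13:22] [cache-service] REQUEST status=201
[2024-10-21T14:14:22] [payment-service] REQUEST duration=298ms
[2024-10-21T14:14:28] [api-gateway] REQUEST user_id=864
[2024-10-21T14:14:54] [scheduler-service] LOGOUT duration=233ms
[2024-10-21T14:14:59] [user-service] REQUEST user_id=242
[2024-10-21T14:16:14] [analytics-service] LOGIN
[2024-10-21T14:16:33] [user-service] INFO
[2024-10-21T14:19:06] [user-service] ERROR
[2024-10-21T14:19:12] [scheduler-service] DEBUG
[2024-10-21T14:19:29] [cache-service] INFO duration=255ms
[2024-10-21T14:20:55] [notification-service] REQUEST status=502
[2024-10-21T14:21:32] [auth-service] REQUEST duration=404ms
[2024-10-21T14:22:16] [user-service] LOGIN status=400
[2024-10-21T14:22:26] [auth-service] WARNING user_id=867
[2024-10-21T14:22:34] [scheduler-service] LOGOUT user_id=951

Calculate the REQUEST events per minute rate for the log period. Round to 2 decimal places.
0.39

To calculate the rate:

1. Count total REQUEST events: 9
2. Total time period: 23 minutes
3. Rate = 9 / 23 = 0.39 events per minute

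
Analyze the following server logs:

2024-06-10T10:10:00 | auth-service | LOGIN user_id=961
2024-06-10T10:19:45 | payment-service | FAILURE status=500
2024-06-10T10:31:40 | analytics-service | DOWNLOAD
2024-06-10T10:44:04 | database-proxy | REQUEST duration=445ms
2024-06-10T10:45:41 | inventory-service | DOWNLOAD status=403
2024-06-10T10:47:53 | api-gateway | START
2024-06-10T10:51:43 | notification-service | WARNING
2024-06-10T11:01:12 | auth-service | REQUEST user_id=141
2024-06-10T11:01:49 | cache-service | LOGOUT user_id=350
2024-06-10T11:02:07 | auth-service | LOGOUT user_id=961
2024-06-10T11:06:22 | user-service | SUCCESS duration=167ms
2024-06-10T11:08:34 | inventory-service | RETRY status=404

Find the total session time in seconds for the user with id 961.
3127

To calculate session duration:

1. Find LOGIN event for user_id=961: 2024-06-10T10:10:00
2. Find LOGOUT event for user_id=961: 2024-06-10T11:02:07
3. Session duration: 2024-06-10T11:02:07 - 2024-06-10T10:10:00 = 3127 seconds (52 minutes)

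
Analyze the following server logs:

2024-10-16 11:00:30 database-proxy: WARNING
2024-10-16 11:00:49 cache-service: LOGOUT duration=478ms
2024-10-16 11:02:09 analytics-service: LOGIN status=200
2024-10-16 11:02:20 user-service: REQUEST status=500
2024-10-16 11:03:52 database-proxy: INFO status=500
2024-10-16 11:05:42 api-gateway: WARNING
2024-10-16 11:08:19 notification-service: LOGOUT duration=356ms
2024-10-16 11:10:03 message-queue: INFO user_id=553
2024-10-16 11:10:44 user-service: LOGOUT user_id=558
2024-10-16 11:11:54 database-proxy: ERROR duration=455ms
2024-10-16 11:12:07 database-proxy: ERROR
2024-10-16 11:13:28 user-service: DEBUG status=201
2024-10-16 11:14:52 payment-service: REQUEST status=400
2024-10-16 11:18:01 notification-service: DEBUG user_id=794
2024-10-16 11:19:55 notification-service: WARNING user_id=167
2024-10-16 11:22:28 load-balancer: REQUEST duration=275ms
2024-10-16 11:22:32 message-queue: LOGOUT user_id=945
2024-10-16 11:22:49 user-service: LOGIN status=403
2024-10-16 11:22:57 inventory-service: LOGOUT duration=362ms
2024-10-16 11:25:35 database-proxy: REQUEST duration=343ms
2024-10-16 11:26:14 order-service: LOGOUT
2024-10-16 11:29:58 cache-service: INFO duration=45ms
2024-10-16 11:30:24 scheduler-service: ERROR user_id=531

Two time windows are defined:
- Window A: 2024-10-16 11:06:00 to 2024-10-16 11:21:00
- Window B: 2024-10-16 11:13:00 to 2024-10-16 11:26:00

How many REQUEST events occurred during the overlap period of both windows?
1

To find overlap events:

1. Window A: 2024-10-16 11:06:00 to 2024-10-16 11:21:00
2. Window B: 2024-10-16 11:13:00 to 2024-10-16 11:26:00
3. Overlap period: 2024-10-16 11:13:00 to 2024-10-16 11:21:00
4. Count REQUEST events in overlap: 1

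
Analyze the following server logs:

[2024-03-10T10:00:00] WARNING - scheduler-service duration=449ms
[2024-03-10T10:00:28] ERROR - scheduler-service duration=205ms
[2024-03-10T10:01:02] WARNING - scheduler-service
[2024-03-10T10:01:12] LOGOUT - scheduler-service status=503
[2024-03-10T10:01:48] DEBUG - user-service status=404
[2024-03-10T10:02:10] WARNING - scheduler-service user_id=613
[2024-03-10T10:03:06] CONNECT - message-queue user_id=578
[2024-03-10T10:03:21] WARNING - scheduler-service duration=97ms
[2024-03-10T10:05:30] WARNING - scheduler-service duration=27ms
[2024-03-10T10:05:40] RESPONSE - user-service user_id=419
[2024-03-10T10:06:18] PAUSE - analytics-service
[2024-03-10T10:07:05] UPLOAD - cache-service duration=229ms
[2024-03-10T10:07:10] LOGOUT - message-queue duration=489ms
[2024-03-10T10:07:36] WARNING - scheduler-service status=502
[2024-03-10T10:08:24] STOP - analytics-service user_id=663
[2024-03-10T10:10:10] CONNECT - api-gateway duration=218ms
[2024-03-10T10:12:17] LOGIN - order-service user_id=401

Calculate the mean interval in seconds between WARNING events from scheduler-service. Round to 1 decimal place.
91.2

To calculate average interval:

1. Find all WARNING events for scheduler-service in order
2. Calculate time gaps between consecutive events
3. Compute mean of gaps: 456 / 5 = 91.2 seconds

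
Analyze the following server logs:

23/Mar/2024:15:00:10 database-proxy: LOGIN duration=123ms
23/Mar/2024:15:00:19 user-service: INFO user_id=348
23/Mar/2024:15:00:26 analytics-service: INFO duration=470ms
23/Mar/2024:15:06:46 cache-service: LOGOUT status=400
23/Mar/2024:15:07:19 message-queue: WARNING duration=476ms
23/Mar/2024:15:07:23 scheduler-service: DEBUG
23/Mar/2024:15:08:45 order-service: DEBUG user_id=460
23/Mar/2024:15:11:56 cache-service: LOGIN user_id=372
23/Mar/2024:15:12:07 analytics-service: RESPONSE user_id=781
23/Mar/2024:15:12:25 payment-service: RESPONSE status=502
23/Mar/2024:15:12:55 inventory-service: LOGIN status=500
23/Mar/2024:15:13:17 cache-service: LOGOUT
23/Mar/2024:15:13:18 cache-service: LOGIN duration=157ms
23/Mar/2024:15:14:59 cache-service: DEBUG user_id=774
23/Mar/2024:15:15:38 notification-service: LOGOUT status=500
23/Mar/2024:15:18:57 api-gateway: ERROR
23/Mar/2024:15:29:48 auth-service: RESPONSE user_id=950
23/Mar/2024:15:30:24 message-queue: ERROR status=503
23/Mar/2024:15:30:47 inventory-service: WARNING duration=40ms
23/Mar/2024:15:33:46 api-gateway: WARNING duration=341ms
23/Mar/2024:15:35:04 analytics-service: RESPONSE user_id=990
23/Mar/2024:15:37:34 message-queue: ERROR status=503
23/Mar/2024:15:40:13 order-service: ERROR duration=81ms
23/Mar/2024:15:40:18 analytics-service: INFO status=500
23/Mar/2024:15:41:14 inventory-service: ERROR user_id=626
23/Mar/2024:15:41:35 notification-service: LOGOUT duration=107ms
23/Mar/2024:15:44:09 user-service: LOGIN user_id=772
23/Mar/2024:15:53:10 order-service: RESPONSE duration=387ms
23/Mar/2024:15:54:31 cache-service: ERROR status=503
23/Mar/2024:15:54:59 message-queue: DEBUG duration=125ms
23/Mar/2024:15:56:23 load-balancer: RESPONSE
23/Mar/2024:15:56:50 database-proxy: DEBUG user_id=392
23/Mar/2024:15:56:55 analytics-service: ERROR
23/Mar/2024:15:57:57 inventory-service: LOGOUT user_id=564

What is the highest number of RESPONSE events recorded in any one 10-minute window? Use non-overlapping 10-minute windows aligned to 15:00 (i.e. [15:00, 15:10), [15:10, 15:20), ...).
2

To find the burst window:

1. Divide the log period into non-overlapping 10-minute windows starting at 15:00
2. Count RESPONSE events in each window
3. Find the window with maximum count
4. Maximum events in a window: 2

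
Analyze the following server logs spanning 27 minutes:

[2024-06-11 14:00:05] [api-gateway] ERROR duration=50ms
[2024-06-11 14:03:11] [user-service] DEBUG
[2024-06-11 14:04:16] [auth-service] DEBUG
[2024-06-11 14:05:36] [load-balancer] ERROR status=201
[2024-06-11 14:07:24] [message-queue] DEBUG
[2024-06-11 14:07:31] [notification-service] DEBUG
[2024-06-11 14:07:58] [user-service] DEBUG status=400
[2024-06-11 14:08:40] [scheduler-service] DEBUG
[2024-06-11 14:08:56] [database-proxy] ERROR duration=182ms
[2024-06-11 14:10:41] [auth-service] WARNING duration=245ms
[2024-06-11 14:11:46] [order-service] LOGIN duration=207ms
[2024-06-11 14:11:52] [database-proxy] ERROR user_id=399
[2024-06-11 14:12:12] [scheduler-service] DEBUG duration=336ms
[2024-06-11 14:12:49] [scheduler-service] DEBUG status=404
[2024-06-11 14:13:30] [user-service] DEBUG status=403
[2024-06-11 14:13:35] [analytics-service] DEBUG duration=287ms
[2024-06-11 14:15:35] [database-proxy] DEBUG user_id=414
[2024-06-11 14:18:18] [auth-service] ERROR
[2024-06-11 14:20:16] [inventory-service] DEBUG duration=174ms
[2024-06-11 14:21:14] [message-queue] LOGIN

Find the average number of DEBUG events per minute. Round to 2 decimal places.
0.44

To calculate the rate:

1. Count total DEBUG events: 12
2. Total time period: 27 minutes
3. Rate = 12 / 27 = 0.44 events per minute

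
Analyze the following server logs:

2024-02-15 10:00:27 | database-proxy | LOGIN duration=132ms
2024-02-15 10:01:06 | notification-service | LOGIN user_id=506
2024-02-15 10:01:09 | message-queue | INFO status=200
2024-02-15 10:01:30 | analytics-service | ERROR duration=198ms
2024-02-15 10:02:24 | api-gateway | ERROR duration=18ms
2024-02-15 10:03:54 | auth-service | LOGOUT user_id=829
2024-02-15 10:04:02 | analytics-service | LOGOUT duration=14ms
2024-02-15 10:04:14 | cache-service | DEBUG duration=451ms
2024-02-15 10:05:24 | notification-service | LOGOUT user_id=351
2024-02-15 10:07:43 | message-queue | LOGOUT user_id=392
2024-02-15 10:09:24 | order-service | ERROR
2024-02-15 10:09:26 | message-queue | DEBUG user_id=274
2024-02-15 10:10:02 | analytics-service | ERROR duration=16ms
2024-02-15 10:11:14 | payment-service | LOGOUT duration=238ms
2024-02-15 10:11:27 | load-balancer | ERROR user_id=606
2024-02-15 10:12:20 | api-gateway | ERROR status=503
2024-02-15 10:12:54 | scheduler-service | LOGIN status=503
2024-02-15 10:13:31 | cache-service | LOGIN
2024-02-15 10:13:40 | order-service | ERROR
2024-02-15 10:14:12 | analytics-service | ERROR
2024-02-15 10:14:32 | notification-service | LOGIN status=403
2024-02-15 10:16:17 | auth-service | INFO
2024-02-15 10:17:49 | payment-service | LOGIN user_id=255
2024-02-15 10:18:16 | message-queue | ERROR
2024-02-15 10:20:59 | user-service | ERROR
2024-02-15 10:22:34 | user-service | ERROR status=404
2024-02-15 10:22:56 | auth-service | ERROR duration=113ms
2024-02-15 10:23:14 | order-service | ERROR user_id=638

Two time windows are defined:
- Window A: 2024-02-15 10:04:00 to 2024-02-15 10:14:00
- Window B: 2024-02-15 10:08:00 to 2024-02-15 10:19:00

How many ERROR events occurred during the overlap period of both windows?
5

To find overlap events:

1. Window A: 2024-02-15 10:04:00 to 2024-02-15 10:14:00
2. Window B: 2024-02-15 10:08:00 to 2024-02-15 10:19:00
3. Overlap period: 2024-02-15 10:08:00 to 2024-02-15 10:14:00
4. Count ERROR events in overlap: 5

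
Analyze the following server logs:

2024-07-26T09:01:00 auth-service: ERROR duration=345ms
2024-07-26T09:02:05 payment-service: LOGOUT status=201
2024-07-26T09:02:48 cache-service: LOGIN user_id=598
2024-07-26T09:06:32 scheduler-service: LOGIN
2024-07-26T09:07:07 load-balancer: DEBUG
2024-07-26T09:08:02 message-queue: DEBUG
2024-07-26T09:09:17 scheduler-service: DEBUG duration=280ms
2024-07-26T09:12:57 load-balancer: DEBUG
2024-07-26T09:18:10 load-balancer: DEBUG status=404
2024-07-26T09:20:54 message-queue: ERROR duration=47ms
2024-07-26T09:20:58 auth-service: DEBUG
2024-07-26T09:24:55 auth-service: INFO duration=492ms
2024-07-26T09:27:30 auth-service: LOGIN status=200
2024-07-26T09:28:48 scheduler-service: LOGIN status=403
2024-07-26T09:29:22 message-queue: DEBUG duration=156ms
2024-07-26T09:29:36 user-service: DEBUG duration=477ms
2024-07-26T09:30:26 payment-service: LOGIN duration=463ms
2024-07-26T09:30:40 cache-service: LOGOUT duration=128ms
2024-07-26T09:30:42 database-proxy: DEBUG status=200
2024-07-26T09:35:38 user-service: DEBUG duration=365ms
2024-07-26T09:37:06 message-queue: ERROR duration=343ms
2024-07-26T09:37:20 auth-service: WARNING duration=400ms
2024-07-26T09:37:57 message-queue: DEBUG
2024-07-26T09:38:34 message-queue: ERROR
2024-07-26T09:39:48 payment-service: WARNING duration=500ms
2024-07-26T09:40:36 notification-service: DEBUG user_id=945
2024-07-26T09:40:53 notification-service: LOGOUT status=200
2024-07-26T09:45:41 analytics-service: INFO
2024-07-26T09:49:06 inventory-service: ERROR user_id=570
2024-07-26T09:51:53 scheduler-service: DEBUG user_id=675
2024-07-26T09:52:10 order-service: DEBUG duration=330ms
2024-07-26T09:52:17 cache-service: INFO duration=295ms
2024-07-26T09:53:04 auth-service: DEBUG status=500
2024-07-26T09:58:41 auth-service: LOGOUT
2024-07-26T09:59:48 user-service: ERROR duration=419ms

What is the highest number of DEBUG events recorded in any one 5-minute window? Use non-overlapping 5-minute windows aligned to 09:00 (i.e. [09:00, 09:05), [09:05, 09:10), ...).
3

To find the burst window:

1. Divide the log period into non-overlapping 5-minute windows starting at 09:00
2. Count DEBUG events in each window
3. Find the window with maximum count
4. Maximum events in a window: 3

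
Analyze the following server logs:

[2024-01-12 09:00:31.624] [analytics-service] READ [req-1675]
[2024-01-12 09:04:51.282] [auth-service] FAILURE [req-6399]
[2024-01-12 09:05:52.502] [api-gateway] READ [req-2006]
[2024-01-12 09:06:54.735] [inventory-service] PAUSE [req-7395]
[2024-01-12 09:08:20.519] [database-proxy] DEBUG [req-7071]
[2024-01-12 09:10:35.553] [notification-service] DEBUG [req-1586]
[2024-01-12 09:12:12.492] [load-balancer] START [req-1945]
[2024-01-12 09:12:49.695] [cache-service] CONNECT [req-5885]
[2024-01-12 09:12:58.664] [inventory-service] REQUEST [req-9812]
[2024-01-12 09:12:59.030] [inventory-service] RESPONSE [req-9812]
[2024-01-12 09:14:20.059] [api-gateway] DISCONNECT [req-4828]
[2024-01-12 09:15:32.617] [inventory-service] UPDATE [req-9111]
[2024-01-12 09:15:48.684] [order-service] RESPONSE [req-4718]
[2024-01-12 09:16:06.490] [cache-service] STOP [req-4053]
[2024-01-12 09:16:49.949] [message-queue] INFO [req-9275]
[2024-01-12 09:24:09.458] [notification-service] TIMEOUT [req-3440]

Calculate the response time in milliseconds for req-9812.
366

To calculate latency:

1. Find REQUEST with id req-9812: 2024-01-12 09:12:58.664
2. Find RESPONSE with id req-9812: 2024-01-12 09:12:59.030
3. Latency: 2024-01-12 09:12:59.030 - 2024-01-12 09:12:58.664 = 366ms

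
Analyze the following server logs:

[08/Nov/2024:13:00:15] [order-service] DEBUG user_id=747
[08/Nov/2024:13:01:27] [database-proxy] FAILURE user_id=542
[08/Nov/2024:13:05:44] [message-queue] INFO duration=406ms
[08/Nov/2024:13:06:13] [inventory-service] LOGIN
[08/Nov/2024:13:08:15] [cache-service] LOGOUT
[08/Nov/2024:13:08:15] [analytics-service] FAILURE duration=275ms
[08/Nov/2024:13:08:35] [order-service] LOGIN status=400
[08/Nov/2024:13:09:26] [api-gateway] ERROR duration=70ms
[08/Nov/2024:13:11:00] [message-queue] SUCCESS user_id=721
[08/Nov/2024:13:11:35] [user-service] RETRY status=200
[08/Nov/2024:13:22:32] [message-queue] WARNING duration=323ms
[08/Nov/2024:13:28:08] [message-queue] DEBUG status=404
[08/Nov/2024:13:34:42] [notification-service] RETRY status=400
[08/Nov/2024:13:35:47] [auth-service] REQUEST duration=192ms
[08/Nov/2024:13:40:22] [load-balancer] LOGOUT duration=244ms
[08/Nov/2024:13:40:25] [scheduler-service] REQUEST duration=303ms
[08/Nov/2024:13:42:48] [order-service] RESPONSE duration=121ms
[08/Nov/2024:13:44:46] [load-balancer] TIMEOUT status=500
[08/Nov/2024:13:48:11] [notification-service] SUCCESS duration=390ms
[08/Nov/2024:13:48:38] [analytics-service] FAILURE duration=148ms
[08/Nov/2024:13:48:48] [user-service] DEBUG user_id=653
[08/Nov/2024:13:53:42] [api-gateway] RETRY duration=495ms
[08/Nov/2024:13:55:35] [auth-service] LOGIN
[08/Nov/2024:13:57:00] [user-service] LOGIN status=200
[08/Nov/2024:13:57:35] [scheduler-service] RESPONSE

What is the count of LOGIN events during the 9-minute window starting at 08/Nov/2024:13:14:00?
0

To count events in the time window:

1. Window boundaries: 08/Nov/2024:13:14:00 to 08/Nov/2024:13:23:00
2. Filter for LOGIN events within this window
3. Count matching events: 0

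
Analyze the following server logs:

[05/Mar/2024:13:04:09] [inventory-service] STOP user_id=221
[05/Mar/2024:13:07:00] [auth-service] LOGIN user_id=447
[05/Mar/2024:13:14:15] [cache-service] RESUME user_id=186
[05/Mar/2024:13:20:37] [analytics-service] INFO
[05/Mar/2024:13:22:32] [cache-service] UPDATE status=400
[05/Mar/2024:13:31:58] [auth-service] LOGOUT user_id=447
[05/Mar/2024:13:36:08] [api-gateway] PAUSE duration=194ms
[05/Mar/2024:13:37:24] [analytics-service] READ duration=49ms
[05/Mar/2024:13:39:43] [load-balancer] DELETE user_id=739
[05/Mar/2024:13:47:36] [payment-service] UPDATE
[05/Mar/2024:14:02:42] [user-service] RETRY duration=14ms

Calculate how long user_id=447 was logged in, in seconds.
1498

To calculate session duration:

1. Find LOGIN event for user_id=447: 05/Mar/2024:13:07:00
2. Find LOGOUT event for user_id=447: 05/Mar/2024:13:31:58
3. Session duration: 05/Mar/2024:13:31:58 - 05/Mar/2024:13:07:00 = 1498 seconds (24 minutes)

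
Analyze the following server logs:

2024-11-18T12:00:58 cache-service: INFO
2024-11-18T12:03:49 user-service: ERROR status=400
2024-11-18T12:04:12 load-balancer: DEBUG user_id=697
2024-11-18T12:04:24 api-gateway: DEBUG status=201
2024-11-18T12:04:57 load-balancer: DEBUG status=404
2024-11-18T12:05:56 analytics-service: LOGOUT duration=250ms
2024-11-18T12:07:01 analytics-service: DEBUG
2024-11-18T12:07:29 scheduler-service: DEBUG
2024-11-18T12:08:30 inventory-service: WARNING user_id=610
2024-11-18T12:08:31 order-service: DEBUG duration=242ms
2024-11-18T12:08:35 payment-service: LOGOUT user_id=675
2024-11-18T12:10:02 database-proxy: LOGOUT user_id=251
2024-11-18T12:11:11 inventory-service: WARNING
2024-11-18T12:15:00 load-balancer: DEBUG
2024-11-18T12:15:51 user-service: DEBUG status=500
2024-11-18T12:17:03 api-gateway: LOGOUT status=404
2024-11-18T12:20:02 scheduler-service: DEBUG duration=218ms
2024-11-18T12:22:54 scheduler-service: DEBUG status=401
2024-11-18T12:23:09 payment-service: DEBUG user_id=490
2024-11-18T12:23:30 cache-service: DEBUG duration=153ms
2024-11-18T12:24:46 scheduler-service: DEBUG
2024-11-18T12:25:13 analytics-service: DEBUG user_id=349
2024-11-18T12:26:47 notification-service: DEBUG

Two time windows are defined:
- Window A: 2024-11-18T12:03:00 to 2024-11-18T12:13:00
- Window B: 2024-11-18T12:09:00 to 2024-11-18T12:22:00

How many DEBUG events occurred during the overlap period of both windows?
0

To find overlap events:

1. Window A: 2024-11-18T12:03:00 to 2024-11-18T12:13:00
2. Window B: 2024-11-18T12:09:00 to 2024-11-18T12:22:00
3. Overlap period: 2024-11-18T12:09:00 to 2024-11-18T12:13:00
4. Count DEBUG events in overlap: 0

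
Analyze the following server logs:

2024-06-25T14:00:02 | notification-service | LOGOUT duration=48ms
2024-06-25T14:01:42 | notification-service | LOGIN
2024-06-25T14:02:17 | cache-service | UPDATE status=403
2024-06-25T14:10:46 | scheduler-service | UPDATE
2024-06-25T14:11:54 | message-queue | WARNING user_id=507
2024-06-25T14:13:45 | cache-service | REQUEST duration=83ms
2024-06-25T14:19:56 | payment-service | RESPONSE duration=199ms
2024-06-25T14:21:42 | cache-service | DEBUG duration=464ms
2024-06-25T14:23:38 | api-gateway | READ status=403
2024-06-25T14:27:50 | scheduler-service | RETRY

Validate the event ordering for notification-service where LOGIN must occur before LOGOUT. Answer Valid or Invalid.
Invalid

To validate ordering:

1. Required order: LOGIN → LOGOUT
2. Rule: LOGIN must occur before LOGOUT
3. Check actual order of events for notification-service
4. Result: Invalid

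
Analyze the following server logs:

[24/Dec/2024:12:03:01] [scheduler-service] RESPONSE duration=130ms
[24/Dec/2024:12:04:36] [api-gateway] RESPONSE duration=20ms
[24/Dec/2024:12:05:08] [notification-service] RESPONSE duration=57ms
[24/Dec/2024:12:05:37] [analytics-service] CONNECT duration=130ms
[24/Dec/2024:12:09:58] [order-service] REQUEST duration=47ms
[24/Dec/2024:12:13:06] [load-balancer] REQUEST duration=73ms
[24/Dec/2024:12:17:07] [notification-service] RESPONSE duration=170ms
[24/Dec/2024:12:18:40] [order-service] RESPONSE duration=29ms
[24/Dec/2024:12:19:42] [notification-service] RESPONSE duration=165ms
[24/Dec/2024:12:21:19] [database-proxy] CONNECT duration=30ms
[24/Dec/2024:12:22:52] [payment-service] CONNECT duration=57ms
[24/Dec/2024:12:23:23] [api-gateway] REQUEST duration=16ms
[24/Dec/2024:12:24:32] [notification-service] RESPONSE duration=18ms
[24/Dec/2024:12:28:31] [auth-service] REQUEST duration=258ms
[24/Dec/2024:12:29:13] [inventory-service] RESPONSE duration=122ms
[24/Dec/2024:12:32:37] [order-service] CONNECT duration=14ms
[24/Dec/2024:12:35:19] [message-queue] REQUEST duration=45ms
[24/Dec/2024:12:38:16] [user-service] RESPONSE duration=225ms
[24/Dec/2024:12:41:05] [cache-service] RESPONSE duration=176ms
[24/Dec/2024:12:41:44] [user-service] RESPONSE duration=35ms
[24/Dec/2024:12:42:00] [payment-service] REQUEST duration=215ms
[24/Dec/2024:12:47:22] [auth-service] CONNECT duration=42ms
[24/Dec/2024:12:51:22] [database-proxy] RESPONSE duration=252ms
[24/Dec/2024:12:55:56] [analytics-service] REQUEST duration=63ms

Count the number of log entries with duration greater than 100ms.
10

To count timeouts:

1. Threshold: 100ms
2. Extract duration from each log entry
3. Count entries where duration > 100
4. Timeout count: 10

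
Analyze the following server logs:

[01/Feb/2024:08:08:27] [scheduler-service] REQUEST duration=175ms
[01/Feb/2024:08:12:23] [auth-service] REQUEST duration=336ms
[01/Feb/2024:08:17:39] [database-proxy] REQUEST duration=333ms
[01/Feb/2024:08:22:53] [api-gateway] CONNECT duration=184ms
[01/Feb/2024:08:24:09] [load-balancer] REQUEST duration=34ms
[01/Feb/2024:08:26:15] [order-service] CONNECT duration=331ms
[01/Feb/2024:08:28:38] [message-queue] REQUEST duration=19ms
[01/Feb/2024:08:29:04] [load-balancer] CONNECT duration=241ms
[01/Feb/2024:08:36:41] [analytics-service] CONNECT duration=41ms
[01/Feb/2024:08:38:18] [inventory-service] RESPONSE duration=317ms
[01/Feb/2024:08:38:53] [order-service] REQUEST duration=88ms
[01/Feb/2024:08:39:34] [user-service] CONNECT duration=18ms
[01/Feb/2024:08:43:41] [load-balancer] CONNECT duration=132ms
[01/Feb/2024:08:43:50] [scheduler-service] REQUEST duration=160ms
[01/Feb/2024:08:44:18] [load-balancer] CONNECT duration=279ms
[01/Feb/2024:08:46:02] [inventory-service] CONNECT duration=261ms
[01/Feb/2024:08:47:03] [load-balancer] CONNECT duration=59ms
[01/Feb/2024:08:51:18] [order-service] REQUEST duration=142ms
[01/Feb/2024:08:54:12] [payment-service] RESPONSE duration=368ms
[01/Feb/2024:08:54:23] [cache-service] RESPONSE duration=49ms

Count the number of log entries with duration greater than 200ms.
8

To count timeouts:

1. Threshold: 200ms
2. Extract duration from each log entry
3. Count entries where duration > 200
4. Timeout count: 8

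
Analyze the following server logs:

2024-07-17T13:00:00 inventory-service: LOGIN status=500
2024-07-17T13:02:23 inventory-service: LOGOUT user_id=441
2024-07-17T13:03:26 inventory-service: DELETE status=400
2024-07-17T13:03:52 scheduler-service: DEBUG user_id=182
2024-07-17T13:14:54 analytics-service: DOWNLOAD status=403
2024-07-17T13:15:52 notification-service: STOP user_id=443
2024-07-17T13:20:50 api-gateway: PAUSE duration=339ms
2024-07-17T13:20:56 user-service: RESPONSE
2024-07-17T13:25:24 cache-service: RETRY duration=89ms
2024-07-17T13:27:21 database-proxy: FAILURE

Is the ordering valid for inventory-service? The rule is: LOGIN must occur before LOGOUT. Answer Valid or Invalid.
Valid

To validate ordering:

1. Required order: LOGIN → LOGOUT
2. Rule: LOGIN must occur before LOGOUT
3. Check actual order of events for inventory-service
4. Result: Valid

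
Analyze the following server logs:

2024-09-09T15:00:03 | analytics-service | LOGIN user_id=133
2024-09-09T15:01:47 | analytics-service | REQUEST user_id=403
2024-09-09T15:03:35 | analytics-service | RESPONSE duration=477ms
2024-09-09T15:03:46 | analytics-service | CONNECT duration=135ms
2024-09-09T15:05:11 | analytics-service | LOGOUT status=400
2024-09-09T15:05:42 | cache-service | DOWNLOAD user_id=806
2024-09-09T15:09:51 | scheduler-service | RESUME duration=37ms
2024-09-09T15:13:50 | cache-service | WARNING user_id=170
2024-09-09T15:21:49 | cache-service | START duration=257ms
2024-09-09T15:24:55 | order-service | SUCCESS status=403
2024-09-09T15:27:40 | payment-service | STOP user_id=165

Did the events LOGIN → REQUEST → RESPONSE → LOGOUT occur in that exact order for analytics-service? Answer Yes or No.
Yes

To verify sequence order:

1. Find all events in sequence LOGIN → REQUEST → RESPONSE → LOGOUT for analytics-service
2. Extract their timestamps
3. Check if timestamps are in ascending order
4. Result: Yes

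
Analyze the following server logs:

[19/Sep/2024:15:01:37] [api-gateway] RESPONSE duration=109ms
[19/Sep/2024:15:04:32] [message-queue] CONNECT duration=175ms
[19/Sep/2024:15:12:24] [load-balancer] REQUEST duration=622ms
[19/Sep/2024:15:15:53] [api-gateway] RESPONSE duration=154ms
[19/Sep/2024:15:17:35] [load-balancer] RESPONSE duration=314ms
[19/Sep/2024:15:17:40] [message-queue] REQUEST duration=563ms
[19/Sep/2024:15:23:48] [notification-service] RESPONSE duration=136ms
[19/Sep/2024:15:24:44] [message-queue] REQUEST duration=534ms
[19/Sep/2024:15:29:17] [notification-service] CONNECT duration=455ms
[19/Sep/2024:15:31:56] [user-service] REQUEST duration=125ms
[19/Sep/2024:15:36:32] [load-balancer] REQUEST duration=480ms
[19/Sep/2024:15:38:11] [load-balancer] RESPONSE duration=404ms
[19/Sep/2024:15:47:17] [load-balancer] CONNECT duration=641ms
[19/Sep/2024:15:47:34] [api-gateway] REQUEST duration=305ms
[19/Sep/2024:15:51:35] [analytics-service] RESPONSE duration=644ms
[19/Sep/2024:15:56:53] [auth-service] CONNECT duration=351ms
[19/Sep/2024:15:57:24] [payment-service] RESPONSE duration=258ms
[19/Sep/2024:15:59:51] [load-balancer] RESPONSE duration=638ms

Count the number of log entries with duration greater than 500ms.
6

To count timeouts:

1. Threshold: 500ms
2. Extract duration from each log entry
3. Count entries where duration > 500
4. Timeout count: 6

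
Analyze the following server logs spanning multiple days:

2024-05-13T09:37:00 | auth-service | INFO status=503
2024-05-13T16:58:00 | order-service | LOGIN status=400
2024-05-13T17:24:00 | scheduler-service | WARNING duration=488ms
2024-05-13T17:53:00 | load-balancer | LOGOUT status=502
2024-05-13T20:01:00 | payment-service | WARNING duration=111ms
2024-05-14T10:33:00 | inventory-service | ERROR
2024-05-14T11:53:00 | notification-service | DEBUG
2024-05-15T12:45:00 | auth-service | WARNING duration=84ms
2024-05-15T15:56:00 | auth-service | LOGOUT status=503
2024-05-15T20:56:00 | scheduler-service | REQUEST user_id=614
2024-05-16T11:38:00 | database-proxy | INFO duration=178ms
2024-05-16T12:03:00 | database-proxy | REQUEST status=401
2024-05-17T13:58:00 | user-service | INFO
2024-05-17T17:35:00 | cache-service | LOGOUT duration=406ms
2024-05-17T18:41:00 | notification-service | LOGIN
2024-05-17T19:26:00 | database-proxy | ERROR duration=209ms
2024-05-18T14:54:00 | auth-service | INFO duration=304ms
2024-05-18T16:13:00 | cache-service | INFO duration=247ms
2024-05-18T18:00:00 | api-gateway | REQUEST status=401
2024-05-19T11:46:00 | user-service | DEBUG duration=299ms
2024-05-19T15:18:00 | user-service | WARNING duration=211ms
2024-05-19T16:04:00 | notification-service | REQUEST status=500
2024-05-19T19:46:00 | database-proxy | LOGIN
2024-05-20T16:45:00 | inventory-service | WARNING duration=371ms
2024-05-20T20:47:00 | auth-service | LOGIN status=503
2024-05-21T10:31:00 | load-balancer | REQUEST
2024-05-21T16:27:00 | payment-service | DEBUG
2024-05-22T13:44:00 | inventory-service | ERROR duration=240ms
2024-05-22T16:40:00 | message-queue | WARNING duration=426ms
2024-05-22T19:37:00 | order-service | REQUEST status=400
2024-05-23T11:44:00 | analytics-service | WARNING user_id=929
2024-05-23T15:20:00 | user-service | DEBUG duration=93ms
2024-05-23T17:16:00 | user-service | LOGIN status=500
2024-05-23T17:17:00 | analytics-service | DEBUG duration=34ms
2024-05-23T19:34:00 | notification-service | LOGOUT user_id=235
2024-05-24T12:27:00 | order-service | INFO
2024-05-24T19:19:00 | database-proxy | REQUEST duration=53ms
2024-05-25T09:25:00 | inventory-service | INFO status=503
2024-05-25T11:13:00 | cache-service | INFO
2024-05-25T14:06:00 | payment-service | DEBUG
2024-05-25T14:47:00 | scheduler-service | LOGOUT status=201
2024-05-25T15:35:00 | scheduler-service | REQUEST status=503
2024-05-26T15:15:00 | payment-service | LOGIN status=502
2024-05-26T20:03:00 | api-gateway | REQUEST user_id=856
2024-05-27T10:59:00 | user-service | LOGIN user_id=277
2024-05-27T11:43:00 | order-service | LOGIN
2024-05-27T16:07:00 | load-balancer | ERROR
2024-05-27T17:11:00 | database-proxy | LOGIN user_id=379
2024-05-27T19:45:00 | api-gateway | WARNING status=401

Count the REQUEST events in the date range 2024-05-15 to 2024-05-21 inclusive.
5

To filter by date range:

1. Date range: 2024-05-15 through 2024-05-21, both dates inclusive
2. Filter for REQUEST events whose date falls in this range
3. Count matching events: 5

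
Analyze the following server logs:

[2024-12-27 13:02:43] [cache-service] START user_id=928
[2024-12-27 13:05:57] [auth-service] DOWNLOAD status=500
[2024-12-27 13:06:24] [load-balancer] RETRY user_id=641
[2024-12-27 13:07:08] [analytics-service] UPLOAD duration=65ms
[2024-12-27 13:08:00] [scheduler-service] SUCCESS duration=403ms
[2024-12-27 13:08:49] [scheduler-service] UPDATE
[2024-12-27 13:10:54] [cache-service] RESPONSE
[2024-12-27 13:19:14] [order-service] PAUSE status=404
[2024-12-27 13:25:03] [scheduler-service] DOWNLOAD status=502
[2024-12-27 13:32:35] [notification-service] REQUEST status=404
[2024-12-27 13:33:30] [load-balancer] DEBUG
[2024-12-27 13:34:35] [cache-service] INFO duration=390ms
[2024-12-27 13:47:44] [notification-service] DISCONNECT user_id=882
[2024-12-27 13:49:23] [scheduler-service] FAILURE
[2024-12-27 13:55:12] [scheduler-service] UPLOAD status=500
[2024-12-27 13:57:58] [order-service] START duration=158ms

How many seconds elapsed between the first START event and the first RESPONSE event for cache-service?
491

To find the time between events:

1. Locate the first START event for cache-service: 2024-12-27 13:02:43
2. Locate the first RESPONSE event for cache-service: 2024-12-27 13:10:54
3. Calculate the difference: 2024-12-27 13:10:54 - 2024-12-27 13:02:43 = 491 seconds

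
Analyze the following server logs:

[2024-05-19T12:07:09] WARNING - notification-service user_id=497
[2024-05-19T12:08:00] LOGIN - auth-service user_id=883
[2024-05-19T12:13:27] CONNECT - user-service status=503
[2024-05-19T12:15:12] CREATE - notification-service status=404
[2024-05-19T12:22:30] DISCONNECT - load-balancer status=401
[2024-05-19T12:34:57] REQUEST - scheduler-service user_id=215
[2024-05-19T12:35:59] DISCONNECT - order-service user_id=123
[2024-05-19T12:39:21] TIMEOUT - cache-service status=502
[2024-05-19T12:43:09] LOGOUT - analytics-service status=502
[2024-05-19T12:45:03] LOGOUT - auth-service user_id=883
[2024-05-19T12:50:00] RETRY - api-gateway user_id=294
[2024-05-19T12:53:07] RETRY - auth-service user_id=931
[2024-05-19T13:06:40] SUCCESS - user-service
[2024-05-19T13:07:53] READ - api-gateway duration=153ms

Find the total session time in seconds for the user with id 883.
2223

To calculate session duration:

1. Find LOGIN event for user_id=883: 2024-05-19T12:08:00
2. Find LOGOUT event for user_id=883: 2024-05-19T12:45:03
3. Session duration: 2024-05-19T12:45:03 - 2024-05-19T12:08:00 = 2223 seconds (37 minutes)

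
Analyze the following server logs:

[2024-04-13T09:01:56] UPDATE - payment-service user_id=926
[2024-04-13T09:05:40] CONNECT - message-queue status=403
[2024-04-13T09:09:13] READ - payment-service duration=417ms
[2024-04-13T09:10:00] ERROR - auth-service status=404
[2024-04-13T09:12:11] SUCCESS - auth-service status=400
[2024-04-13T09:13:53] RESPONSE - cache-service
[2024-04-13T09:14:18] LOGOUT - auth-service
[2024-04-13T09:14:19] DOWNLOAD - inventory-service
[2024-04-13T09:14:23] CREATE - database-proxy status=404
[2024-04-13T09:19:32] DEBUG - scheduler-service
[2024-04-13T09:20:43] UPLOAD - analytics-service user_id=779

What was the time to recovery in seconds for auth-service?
131

To calculate recovery time:

1. Find ERROR event for auth-service: 2024-04-13T09:10:00
2. Find next SUCCESS event for auth-service: 2024-04-13T09:12:11
3. Recovery time: 2024-04-13T09:12:11 - 2024-04-13T09:10:00 = 131 seconds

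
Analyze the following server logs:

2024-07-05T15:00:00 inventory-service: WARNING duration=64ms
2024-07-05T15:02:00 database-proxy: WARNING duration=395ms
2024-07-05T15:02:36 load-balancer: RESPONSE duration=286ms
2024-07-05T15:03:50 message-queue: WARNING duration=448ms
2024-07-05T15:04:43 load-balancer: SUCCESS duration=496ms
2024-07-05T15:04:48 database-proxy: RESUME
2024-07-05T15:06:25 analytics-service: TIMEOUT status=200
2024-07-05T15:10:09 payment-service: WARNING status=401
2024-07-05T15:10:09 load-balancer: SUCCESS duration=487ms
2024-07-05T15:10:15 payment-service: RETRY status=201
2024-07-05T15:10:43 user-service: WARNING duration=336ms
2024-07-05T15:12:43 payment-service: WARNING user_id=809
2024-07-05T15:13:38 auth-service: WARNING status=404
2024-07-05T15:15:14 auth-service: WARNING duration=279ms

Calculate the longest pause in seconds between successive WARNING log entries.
379

To find the longest gap:

1. Extract all WARNING events in chronological order
2. Calculate time differences between consecutive events
3. Find the maximum difference
4. Longest gap: 379 seconds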